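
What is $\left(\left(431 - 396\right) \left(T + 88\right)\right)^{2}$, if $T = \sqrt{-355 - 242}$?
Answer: $8755075 + 215600 i \sqrt{597} \approx 8.7551 \cdot 10^{6} + 5.2679 \cdot 10^{6} i$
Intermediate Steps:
$T = i \sqrt{597}$ ($T = \sqrt{-597} = i \sqrt{597} \approx 24.434 i$)
$\left(\left(431 - 396\right) \left(T + 88\right)\right)^{2} = \left(\left(431 - 396\right) \left(i \sqrt{597} + 88\right)\right)^{2} = \left(35 \left(88 + i \sqrt{597}\right)\right)^{2} = \left(3080 + 35 i \sqrt{597}\right)^{2}$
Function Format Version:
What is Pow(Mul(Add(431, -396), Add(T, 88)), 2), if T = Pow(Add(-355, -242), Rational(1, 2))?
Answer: Add(8755075, Mul(215600, I, Pow(597, Rational(1, 2)))) ≈ Add(8.7551e+6, Mul(5.2679e+6, I))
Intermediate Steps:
T = Mul(I, Pow(597, Rational(1, 2))) (T = Pow(-597, Rational(1, 2)) = Mul(I, Pow(597, Rational(1, 2))) ≈ Mul(24.434, I))
Pow(Mul(Add(431, -396), Add(T, 88)), 2) = Pow(Mul(Add(431, -396), Add(Mul(I, Pow(597, Rational(1, 2))), 88)), 2) = Pow(Mul(35, Add(88, Mul(I, Pow(597, Rational(1, 2))))), 2) = Pow(Add(3080, Mul(35, I, Pow(597, Rational(1, 2)))), 2)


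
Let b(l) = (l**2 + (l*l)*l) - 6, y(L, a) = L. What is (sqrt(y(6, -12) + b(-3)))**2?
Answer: -18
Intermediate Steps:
b(l) = -6 + l**2 + l**3 (b(l) = (l**2 + l**2*l) - 6 = (l**2 + l**3) - 6 = -6 + l**2 + l**3)
(sqrt(y(6, -12) + b(-3)))**2 = (sqrt(6 + (-6 + (-3)**2 + (-3)**3)))**2 = (sqrt(6 + (-6 + 9 - 27)))**2 = (sqrt(6 - 24))**2 = (sqrt(-18))**2 = (3*I*sqrt(2))**2 = -18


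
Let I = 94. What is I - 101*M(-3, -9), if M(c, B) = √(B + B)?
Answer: 94 - 303*I*√2 ≈ 94.0 - 428.51*I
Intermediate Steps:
M(c, B) = √2*√B (M(c, B) = √(2*B) = √2*√B)
I - 101*M(-3, -9) = 94 - 101*√2*√(-9) = 94 - 101*√2*3*I = 94 - 303*I*√2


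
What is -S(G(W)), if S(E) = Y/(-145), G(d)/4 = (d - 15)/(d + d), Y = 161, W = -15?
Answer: 161/145 ≈ 1.1103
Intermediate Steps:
G(d) = 2*(-15 + d)/d (G(d) = 4*((d - 15)/(d + d)) = 4*((-15 + d)/((2*d))) = 4*((-15 + d)*(1/(2*d))) = 4*((-15 + d)/(2*d)) = 2*(-15 + d)/d)
S(E) = -161/145 (S(E) = 161/(-145) = 161*(-1/145) = -161/145)
-S(G(W)) = -1*(-161/145) = 161/145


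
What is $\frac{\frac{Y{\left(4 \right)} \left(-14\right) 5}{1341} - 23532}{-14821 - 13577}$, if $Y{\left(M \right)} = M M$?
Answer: $\frac{15778766}{19040859} \approx 0.82868$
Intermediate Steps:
$Y{\left(M \right)} = M^{2}$
$\frac{\frac{Y{\left(4 \right)} \left(-14\right) 5}{1341} - 23532}{-14821 - 13577} = \frac{\frac{4^{2} \left(-14\right) 5}{1341} - 23532}{-14821 - 13577} = \frac{16 \left(-14\right) 5 \cdot \frac{1}{1341} - 23532}{-28398} = \left(\left(-224\right) 5 \cdot \frac{1}{1341} - 23532\right) \left(- \frac{1}{28398}\right) = \left(\left(-1120\right) \frac{1}{1341} - 23532\right) \left(- \frac{1}{28398}\right) = \left(- \frac{1120}{1341} - 23532\right) \left(- \frac{1}{28398}\right) = \left(- \frac{31557532}{1341}\right) \left(- \frac{1}{28398}\right) = \frac{15778766}{19040859}$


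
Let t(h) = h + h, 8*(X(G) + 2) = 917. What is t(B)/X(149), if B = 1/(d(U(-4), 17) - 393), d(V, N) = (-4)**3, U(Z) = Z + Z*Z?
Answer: -16/411757 ≈ -3.8858e-5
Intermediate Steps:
U(Z) = Z + Z**2
d(V, N) = -64
X(G) = 901/8 (X(G) = -2 + (1/8)*917 = -2 + 917/8 = 901/8)
B = -1/457 (B = 1/(-64 - 393) = 1/(-457) = -1/457 ≈ -0.0021882)
t(h) = 2*h
t(B)/X(149) = (2*(-1/457))/(901/8) = -2/457*8/901 = -16/411757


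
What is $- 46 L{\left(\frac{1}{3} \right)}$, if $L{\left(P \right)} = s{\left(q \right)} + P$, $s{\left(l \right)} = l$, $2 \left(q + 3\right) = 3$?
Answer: $\frac{161}{3} \approx 53.667$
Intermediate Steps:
$q = - \frac{3}{2}$ ($q = -3 + \frac{1}{2} \cdot 3 = -3 + \frac{3}{2} = - \frac{3}{2} \approx -1.5$)
$L{\left(P \right)} = - \frac{3}{2} + P$
$- 46 L{\left(\frac{1}{3} \right)} = - 46 \left(- \frac{3}{2} + \frac{1}{3}\right) = \left(-46\right) \left(- \frac{7}{6}\right) = \frac{161}{3}$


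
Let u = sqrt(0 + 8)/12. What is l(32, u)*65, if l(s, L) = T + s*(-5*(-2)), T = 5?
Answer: 21125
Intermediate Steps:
u = sqrt(2)/6 (u = sqrt(8)*(1/12) = (2*sqrt(2))*(1/12) = sqrt(2)/6 ≈ 0.23570)
l(s, L) = 5 + 10*s (l(s, L) = 5 + s*(-5*(-2)) = 5 + s*10 = 5 + 10*s)
l(32, u)*65 = (5 + 10*32)*65 = (5 + 320)*65 = 325*65 = 21125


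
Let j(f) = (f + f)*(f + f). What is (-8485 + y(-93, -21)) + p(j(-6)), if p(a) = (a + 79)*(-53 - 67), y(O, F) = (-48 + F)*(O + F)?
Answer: -27379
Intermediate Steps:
j(f) = 4*f² (j(f) = (2*f)*(2*f) = 4*f²)
y(O, F) = (-48 + F)*(F + O)
p(a) = -9480 - 120*a (p(a) = (79 + a)*(-120) = -9480 - 120*a)
(-8485 + y(-93, -21)) + p(j(-6)) = (-8485 + ((-21)² - 48*(-21) - 48*(-93) - 21*(-93))) + (-9480 - 480*(-6)²) = (-8485 + (441 + 1008 + 4464 + 1953)) + (-9480 - 480*36) = (-8485 + 7866) + (-9480 - 120*144) = -619 + (-9480 - 17280) = -619 - 26760 = -27379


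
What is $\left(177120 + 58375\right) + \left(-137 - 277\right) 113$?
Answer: $188713$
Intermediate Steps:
$\left(177120 + 58375\right) + \left(-137 - 277\right) 113 = 235495 - 46782 = 188713$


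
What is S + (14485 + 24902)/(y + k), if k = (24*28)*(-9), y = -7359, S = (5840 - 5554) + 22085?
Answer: 99962870/4469 ≈ 22368.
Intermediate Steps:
S = 22371 (S = 286 + 22085 = 22371)
k = -6048 (k = 672*(-9) = -6048)
S + (14485 + 24902)/(y + k) = 22371 + (14485 + 24902)/(-7359 - 6048) = 22371 + 39387/(-13407) = 22371 + 39387*(-1/13407) = 22371 - 13129/4469 = 99962870/4469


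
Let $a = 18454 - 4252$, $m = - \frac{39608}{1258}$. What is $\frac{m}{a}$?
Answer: $- \frac{9902}{4466529} \approx -0.0022169$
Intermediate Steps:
$m = - \frac{19804}{629}$ ($m = \left(-39608\right) \frac{1}{1258} = - \frac{19804}{629} \approx -31.485$)
$a = 14202$ ($a = 18454 - 4252 = 14202$)
$\frac{m}{a} = - \frac{19804}{629 \cdot 14202} = \left(- \frac{19804}{629}\right) \frac{1}{14202} = - \frac{9902}{4466529}$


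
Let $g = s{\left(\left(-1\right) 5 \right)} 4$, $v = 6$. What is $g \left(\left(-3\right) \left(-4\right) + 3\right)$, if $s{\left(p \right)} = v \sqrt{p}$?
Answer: $360 i \sqrt{5} \approx 804.98 i$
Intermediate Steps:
$s{\left(p \right)} = 6 \sqrt{p}$
$g = 24 i \sqrt{5}$ ($g = 6 \sqrt{\left(-1\right) 5} \cdot 4 = 6 \sqrt{-5} \cdot 4 = 6 i \sqrt{5} \cdot 4 = 24 i \sqrt{5} \approx 53.666 i$)
$g \left(\left(-3\right) \left(-4\right) + 3\right) = 24 i \sqrt{5} \left(\left(-3\right) \left(-4\right) + 3\right) = 24 i \sqrt{5} \left(12 + 3\right) = 24 i \sqrt{5} \cdot 15 = 360 i \sqrt{5}$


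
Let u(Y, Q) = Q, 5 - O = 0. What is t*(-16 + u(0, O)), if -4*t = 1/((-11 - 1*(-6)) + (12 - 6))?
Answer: 11/4 ≈ 2.7500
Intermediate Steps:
O = 5 (O = 5 - 1*0 = 5 + 0 = 5)
t = -¼ (t = -1/(4*((-11 - 1*(-6)) + (12 - 6))) = -1/(4*((-11 + 6) + 6)) = -1/(4*(-5 + 6)) = -¼/1 = -¼*1 = -¼ ≈ -0.25000)
t*(-16 + u(0, O)) = -(-16 + 5)/4 = -¼*(-11) = 11/4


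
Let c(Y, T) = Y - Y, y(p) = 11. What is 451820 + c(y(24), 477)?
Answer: 451820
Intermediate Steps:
c(Y, T) = 0
451820 + c(y(24), 477) = 451820 + 0 = 451820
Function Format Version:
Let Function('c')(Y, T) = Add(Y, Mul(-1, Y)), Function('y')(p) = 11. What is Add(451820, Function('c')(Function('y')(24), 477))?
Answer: 451820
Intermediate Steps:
Function('c')(Y, T) = 0
Add(451820, Function('c')(Function('y')(24), 477)) = Add(451820, 0) = 451820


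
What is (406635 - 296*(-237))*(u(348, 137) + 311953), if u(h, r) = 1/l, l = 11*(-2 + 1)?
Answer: 1636086008334/11 ≈ 1.4874e+11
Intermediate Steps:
l = -11 (l = 11*(-1) = -11)
u(h, r) = -1/11 (u(h, r) = 1/(-11) = -1/11)
(406635 - 296*(-237))*(u(348, 137) + 311953) = (406635 - 296*(-237))*(-1/11 + 311953) = (406635 + 70152)*(3431482/11) = 476787*(3431482/11) = 1636086008334/11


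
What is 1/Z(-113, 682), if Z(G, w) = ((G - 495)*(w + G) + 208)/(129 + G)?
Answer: -1/21609 ≈ -4.6277e-5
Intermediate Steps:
Z(G, w) = (208 + (-495 + G)*(G + w))/(129 + G) (Z(G, w) = ((-495 + G)*(G + w) + 208)/(129 + G) = (208 + (-495 + G)*(G + w))/(129 + G))
1/Z(-113, 682) = 1/((208 + (-113)² - 495*(-113) - 495*682 - 113*682)/(129 - 113)) = 1/((208 + 12769 + 55935 - 337590 - 77066)/16) = 1/((1/16)*(-345744)) = 1/(-21609) = -1/21609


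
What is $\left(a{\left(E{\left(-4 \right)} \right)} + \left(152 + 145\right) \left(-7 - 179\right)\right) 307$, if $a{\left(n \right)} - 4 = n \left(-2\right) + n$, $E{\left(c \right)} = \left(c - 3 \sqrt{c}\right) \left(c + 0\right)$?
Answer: $-16962978 - 7368 i \approx -1.6963 \cdot 10^{7} - 7368.0 i$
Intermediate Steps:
$E{\left(c \right)} = c \left(c - 3 \sqrt{c}\right)$ ($E{\left(c \right)} = \left(c - 3 \sqrt{c}\right) c = c \left(c - 3 \sqrt{c}\right)$)
$a{\left(n \right)} = 4 - n$ ($a{\left(n \right)} = 4 + \left(n \left(-2\right) + n\right) = 4 + \left(- 2 n + n\right) = 4 - n$)
$\left(a{\left(E{\left(-4 \right)} \right)} + \left(152 + 145\right) \left(-7 - 179\right)\right) 307 = \left(\left(4 - \left(\left(-4\right)^{2} - 3 \left(-4\right)^{\frac{3}{2}}\right)\right) + \left(152 + 145\right) \left(-7 - 179\right)\right) 307 = \left(\left(4 - \left(16 - 3 \left(- 8 i\right)\right)\right) + 297 \left(-186\right)\right) 307 = \left(\left(4 - \left(16 + 24 i\right)\right) - 55242\right) 307 = \left(\left(-12 - 24 i\right) - 55242\right) 307 = \left(-55254 - 24 i\right) 307 = -16962978 - 7368 i$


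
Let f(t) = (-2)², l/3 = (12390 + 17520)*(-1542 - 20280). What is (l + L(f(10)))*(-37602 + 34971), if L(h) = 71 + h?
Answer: 5151729488535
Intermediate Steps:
l = -1958088060 (l = 3*((12390 + 17520)*(-1542 - 20280)) = 3*(29910*(-21822)) = 3*(-652696020) = -1958088060)
f(t) = 4
(l + L(f(10)))*(-37602 + 34971) = (-1958088060 + (71 + 4))*(-37602 + 34971) = (-1958088060 + 75)*(-2631) = -1958087985*(-2631) = 5151729488535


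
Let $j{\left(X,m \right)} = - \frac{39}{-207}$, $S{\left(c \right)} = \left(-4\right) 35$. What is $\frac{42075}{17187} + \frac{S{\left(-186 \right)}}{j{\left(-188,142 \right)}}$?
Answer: $- \frac{3244695}{4381} \approx -740.63$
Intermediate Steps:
$S{\left(c \right)} = -140$
$j{\left(X,m \right)} = \frac{13}{69}$ ($j{\left(X,m \right)} = - \frac{39 \left(-1\right)}{207} = \left(-1\right) \left(- \frac{13}{69}\right) = \frac{13}{69}$)
$\frac{42075}{17187} + \frac{S{\left(-186 \right)}}{j{\left(-188,142 \right)}} = \frac{42075}{17187} - \frac{140}{\frac{13}{69}} = 42075 \cdot \frac{1}{17187} - \frac{9660}{13} = \frac{825}{337} - \frac{9660}{13} = - \frac{3244695}{4381}$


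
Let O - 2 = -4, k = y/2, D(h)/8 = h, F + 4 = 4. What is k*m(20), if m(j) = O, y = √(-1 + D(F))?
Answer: -I ≈ -1.0*I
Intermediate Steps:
F = 0 (F = -4 + 4 = 0)
D(h) = 8*h
y = I (y = √(-1 + 8*0) = √(-1 + 0) = √(-1) = I ≈ 1.0*I)
k = I/2 ≈ 0.5*I
O = -2 (O = 2 - 4 = -2)
m(j) = -2
k*m(20) = (I/2)*(-2) = -I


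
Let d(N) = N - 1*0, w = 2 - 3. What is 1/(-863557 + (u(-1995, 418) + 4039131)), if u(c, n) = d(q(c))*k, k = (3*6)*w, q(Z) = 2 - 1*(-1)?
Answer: 1/3175520 ≈ 3.1491e-7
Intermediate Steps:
w = -1
q(Z) = 3 (q(Z) = 2 + 1 = 3)
k = -18 (k = (3*6)*(-1) = 18*(-1) = -18)
d(N) = N (d(N) = N + 0 = N)
u(c, n) = -54 (u(c, n) = 3*(-18) = -54)
1/(-863557 + (u(-1995, 418) + 4039131)) = 1/(-863557 + (-54 + 4039131)) = 1/(-863557 + 4039077) = 1/3175520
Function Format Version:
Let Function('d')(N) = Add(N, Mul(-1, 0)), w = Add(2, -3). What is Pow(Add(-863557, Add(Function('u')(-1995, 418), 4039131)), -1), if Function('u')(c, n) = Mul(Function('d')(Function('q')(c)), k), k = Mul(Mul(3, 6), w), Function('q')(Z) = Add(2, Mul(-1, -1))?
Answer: Rational(1, 3175520) ≈ 3.1491e-7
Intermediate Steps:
w = -1
Function('q')(Z) = 3 (Function('q')(Z) = Add(2, 1) = 3)
k = -18 (k = Mul(Mul(3, 6), -1) = Mul(18, -1) = -18)
Function('d')(N) = N (Function('d')(N) = Add(N, 0) = N)
Function('u')(c, n) = -54 (Function('u')(c, n) = Mul(3, -18) = -54)
Pow(Add(-863557, Add(Function('u')(-1995, 418), 4039131)), -1) = Pow(Add(-863557, Add(-54, 4039131)), -1) = Pow(Add(-863557, 4039077), -1) = Pow(3175520, -1) = Rational(1, 3175520)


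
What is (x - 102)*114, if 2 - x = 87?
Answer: -21318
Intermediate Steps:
x = -85 (x = 2 - 1*87 = 2 - 87 = -85)
(x - 102)*114 = (-85 - 102)*114 = -187*114 = -21318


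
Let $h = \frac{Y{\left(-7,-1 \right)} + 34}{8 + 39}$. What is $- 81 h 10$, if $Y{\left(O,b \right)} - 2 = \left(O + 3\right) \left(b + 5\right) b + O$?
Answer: $- \frac{36450}{47} \approx -775.53$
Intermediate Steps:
$Y{\left(O,b \right)} = 2 + O + b \left(3 + O\right) \left(5 + b\right)$ ($Y{\left(O,b \right)} = 2 + \left(\left(O + 3\right) \left(b + 5\right) b + O\right) = 2 + \left(\left(3 + O\right) \left(5 + b\right) b + O\right) = 2 + \left(b \left(3 + O\right) \left(5 + b\right) + O\right) = 2 + \left(O + b \left(3 + O\right) \left(5 + b\right)\right) = 2 + O + b \left(3 + O\right) \left(5 + b\right)$)
$h = \frac{45}{47}$ ($h = \frac{\left(2 - 7 + 3 \left(-1\right)^{2} + 15 \left(-1\right) - 7 \left(-1\right)^{2} + 5 \left(-7\right) \left(-1\right)\right) + 34}{8 + 39} = \frac{\left(2 - 7 + 3 \cdot 1 - 15 - 7 + 35\right) + 34}{47} = \left(\left(2 - 7 + 3 - 15 - 7 + 35\right) + 34\right) \frac{1}{47} = \left(11 + 34\right) \frac{1}{47} = 45 \cdot \frac{1}{47} = \frac{45}{47} \approx 0.95745$)
$- 81 h 10 = \left(-81\right) \frac{45}{47} \cdot 10 = \left(- \frac{3645}{47}\right) 10 = - \frac{36450}{47}$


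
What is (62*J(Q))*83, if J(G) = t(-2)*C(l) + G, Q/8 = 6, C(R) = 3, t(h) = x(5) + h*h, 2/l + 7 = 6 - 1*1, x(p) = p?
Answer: 385950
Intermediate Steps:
l = -1 (l = 2/(-7 + (6 - 1*1)) = 2/(-7 + (6 - 1)) = 2/(-7 + 5) = 2/(-2) = 2*(-½) = -1)
t(h) = 5 + h² (t(h) = 5 + h*h = 5 + h²)
Q = 48 (Q = 8*6 = 48)
J(G) = 27 + G (J(G) = (5 + (-2)²)*3 + G = (5 + 4)*3 + G = 9*3 + G = 27 + G)
(62*J(Q))*83 = (62*(27 + 48))*83 = (62*75)*83 = 4650*83 = 385950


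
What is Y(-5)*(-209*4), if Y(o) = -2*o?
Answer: -8360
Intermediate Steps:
Y(-5)*(-209*4) = (-2*(-5))*(-209*4) = 10*(-836) = -8360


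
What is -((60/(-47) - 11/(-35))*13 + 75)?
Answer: -102796/1645 ≈ -62.490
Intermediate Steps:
-((60/(-47) - 11/(-35))*13 + 75) = -((60*(-1/47) - 11*(-1/35))*13 + 75) = -((-60/47 + 11/35)*13 + 75) = -(-1583/1645*13 + 75) = -(-20579/1645 + 75) = -1*102796/1645 = -102796/1645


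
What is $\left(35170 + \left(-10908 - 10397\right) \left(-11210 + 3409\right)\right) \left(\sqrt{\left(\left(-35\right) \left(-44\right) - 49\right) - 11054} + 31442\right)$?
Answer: $5226775804950 + 166235475 i \sqrt{9563} \approx 5.2268 \cdot 10^{12} + 1.6256 \cdot 10^{10} i$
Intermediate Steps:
$\left(35170 + \left(-10908 - 10397\right) \left(-11210 + 3409\right)\right) \left(\sqrt{\left(\left(-35\right) \left(-44\right) - 49\right) - 11054} + 31442\right) = \left(35170 - -166200305\right) \left(\sqrt{\left(1540 - 49\right) - 11054} + 31442\right) = \left(35170 + 166200305\right) \left(\sqrt{1491 - 11054} + 31442\right) = 166235475 \left(\sqrt{-9563} + 31442\right) = 166235475 \left(i \sqrt{9563} + 31442\right) = 166235475 \left(31442 + i \sqrt{9563}\right) = 5226775804950 + 166235475 i \sqrt{9563}$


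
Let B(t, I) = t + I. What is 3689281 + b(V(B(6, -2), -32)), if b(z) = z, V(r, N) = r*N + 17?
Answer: 3689170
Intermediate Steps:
B(t, I) = I + t
V(r, N) = 17 + N*r (V(r, N) = N*r + 17 = 17 + N*r)
3689281 + b(V(B(6, -2), -32)) = 3689281 + (17 - 32*(-2 + 6)) = 3689281 + (17 - 32*4) = 3689281 + (17 - 128) = 3689281 - 111 = 3689170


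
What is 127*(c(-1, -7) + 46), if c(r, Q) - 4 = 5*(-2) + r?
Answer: 4953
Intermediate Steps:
c(r, Q) = -6 + r (c(r, Q) = 4 + (5*(-2) + r) = 4 + (-10 + r) = -6 + r)
127*(c(-1, -7) + 46) = 127*((-6 - 1) + 46) = 127*(-7 + 46) = 127*39 = 4953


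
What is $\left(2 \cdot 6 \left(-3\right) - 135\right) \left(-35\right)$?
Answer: $5985$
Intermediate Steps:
$\left(2 \cdot 6 \left(-3\right) - 135\right) \left(-35\right) = \left(12 \left(-3\right) - 135\right) \left(-35\right) = \left(-36 - 135\right) \left(-35\right) = \left(-171\right) \left(-35\right) = 5985$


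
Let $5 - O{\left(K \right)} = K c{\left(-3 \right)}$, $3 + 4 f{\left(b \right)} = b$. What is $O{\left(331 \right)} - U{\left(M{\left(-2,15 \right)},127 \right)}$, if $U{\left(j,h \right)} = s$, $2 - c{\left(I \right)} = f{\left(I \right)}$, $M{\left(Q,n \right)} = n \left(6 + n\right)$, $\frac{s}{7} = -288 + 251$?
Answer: $- \frac{1789}{2} \approx -894.5$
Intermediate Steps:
$f{\left(b \right)} = - \frac{3}{4} + \frac{b}{4}$
$s = -259$ ($s = 7 \left(-288 + 251\right) = 7 \left(-37\right) = -259$)
$c{\left(I \right)} = \frac{11}{4} - \frac{I}{4}$ ($c{\left(I \right)} = 2 - \left(- \frac{3}{4} + \frac{I}{4}\right) = \frac{11}{4} - \frac{I}{4}$)
$U{\left(j,h \right)} = -259$
$O{\left(K \right)} = 5 - \frac{7 K}{2}$ ($O{\left(K \right)} = 5 - K \left(\frac{11}{4} - - \frac{3}{4}\right) = 5 - K \left(\frac{11}{4} + \frac{3}{4}\right) = 5 - K \frac{7}{2} = 5 - \frac{7 K}{2}$)
$O{\left(331 \right)} - U{\left(M{\left(-2,15 \right)},127 \right)} = \left(5 - \frac{2317}{2}\right) - -259 = \left(5 - \frac{2317}{2}\right) + 259 = - \frac{2307}{2} + 259 = - \frac{1789}{2}$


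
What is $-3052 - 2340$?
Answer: $-5392$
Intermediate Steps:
$-3052 - 2340 = -5392$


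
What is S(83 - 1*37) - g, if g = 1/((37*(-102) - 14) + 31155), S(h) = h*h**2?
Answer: 2663794311/27367 ≈ 97336.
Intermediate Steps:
S(h) = h**3
g = 1/27367 (g = 1/((-3774 - 14) + 31155) = 1/(-3788 + 31155) = 1/27367 ≈ 3.6540e-5)
S(83 - 1*37) - g = (83 - 1*37)**3 - 1*1/27367 = (83 - 37)**3 - 1/27367 = 46**3 - 1/27367 = 97336 - 1/27367 = 2663794311/27367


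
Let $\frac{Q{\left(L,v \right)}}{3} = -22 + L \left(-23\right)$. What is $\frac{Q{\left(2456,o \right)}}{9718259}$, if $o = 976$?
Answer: $- \frac{169530}{9718259} \approx -0.017444$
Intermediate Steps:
$Q{\left(L,v \right)} = -66 - 69 L$ ($Q{\left(L,v \right)} = 3 \left(-22 + L \left(-23\right)\right) = 3 \left(-22 - 23 L\right) = -66 - 69 L$)
$\frac{Q{\left(2456,o \right)}}{9718259} = \frac{-66 - 169464}{9718259} = \left(-66 - 169464\right) \frac{1}{9718259} = \left(-169530\right) \frac{1}{9718259} = - \frac{169530}{9718259}$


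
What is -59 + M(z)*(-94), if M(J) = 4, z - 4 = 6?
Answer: -435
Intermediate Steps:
z = 10 (z = 4 + 6 = 10)
-59 + M(z)*(-94) = -59 + 4*(-94) = -59 - 376 = -435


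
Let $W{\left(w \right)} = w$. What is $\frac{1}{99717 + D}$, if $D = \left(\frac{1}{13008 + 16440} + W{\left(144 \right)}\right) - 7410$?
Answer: $\frac{29448}{2722497049} \approx 1.0817 \cdot 10^{-5}$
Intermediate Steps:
$D = - \frac{213969167}{29448}$ ($D = \left(\frac{1}{13008 + 16440} + 144\right) - 7410 = \left(\frac{1}{29448} + 144\right) - 7410 = \frac{4240513}{29448} - 7410 = - \frac{213969167}{29448} \approx -7266.0$)
$\frac{1}{99717 + D} = \frac{1}{99717 - \frac{213969167}{29448}} = \frac{1}{\frac{2722497049}{29448}} = \frac{29448}{2722497049}$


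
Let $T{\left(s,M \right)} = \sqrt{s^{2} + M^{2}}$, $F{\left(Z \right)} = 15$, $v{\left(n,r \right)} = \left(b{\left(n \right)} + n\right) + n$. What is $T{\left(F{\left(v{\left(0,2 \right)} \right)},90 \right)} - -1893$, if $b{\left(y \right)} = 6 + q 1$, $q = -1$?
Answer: $1893 + 15 \sqrt{37} \approx 1984.2$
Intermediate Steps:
$b{\left(y \right)} = 5$ ($b{\left(y \right)} = 6 - 1 = 5$)
$v{\left(n,r \right)} = 5 + 2 n$ ($v{\left(n,r \right)} = \left(5 + n\right) + n = 5 + 2 n$)
$T{\left(s,M \right)} = \sqrt{M^{2} + s^{2}}$
$T{\left(F{\left(v{\left(0,2 \right)} \right)},90 \right)} - -1893 = \sqrt{90^{2} + 15^{2}} - -1893 = \sqrt{8100 + 225} + 1893 = \sqrt{8325} + 1893 = 15 \sqrt{37} + 1893 = 1893 + 15 \sqrt{37}$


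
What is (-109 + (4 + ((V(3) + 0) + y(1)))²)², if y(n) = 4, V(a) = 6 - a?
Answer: 144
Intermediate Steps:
(-109 + (4 + ((V(3) + 0) + y(1)))²)² = (-109 + (4 + (((6 - 1*3) + 0) + 4))²)² = (-109 + (4 + (((6 - 3) + 0) + 4))²)² = (-109 + (4 + ((3 + 0) + 4))²)² = (-109 + (4 + (3 + 4))²)² = (-109 + (4 + 7)²)² = (-109 + 11²)² = (-109 + 121)² = 12² = 144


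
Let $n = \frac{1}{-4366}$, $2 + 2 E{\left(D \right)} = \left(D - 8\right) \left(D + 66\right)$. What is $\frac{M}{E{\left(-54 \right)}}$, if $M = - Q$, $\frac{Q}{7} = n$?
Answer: $- \frac{7}{1628518} \approx -4.2984 \cdot 10^{-6}$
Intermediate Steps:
$E{\left(D \right)} = -1 + \frac{\left(-8 + D\right) \left(66 + D\right)}{2}$ ($E{\left(D \right)} = -1 + \frac{\left(D - 8\right) \left(D + 66\right)}{2} = -1 + \frac{\left(-8 + D\right) \left(66 + D\right)}{2}$)
$n = - \frac{1}{4366} \approx -0.00022904$
$Q = - \frac{7}{4366}$ ($Q = 7 \left(- \frac{1}{4366}\right) = - \frac{7}{4366} \approx -0.0016033$)
$M = \frac{7}{4366}$ ($M = \left(-1\right) \left(- \frac{7}{4366}\right) = \frac{7}{4366} \approx 0.0016033$)
$\frac{M}{E{\left(-54 \right)}} = \frac{7}{4366 \left(-265 + \frac{\left(-54\right)^{2}}{2} + 29 \left(-54\right)\right)} = \frac{7}{4366 \left(-265 + \frac{1}{2} \cdot 2916 - 1566\right)} = \frac{7}{4366 \left(-265 + 1458 - 1566\right)} = \frac{7}{4366 \left(-373\right)} = \frac{7}{4366} \left(- \frac{1}{373}\right) = - \frac{7}{1628518}$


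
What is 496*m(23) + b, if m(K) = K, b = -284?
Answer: 11124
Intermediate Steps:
496*m(23) + b = 496*23 - 284 = 11408 - 284 = 11124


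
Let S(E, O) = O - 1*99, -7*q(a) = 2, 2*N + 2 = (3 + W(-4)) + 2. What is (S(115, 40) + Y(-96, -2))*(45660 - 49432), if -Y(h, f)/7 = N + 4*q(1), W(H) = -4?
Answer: 179170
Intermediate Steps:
N = -½ (N = -1 + ((3 - 4) + 2)/2 = -1 + (-1 + 2)/2 = -1 + (½)*1 = -1 + ½ = -½ ≈ -0.50000)
q(a) = -2/7 (q(a) = -⅐*2 = -2/7)
S(E, O) = -99 + O (S(E, O) = O - 99 = -99 + O)
Y(h, f) = 23/2 (Y(h, f) = -7*(-½ + 4*(-2/7)) = -7*(-½ - 8/7) = -7*(-23/14) = 23/2)
(S(115, 40) + Y(-96, -2))*(45660 - 49432) = ((-99 + 40) + 23/2)*(45660 - 49432) = (-59 + 23/2)*(-3772) = -95/2*(-3772) = 179170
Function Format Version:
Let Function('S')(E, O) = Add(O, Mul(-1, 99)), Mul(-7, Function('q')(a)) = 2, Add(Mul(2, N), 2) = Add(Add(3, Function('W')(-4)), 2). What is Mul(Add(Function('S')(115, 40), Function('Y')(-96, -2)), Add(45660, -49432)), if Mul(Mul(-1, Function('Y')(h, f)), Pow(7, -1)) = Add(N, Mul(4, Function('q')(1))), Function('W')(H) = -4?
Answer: 179170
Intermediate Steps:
N = Rational(-1, 2) (N = Add(-1, Mul(Rational(1, 2), Add(Add(3, -4), 2))) = Add(-1, Mul(Rational(1, 2), Add(-1, 2))) = Add(-1, Mul(Rational(1, 2), 1)) = Add(-1, Rational(1, 2)) = Rational(-1, 2) ≈ -0.50000)
Function('q')(a) = Rational(-2, 7) (Function('q')(a) = Mul(Rational(-1, 7), 2) = Rational(-2, 7))
Function('S')(E, O) = Add(-99, O) (Function('S')(E, O) = Add(O, -99) = Add(-99, O))
Function('Y')(h, f) = Rational(23, 2) (Function('Y')(h, f) = Mul(-7, Add(Rational(-1, 2), Mul(4, Rational(-2, 7)))) = Mul(-7, Add(Rational(-1, 2), Rational(-8, 7))) = Mul(-7, Rational(-23, 14)) = Rational(23, 2))
Mul(Add(Function('S')(115, 40), Function('Y')(-96, -2)), Add(45660, -49432)) = Mul(Add(Add(-99, 40), Rational(23, 2)), Add(45660, -49432)) = Mul(Add(-59, Rational(23, 2)), -3772) = Mul(Rational(-95, 2), -3772) = 179170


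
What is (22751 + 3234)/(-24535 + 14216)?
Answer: -25985/10319 ≈ -2.5182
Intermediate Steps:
(22751 + 3234)/(-24535 + 14216) = 25985/(-10319) = 25985*(-1/10319) = -25985/10319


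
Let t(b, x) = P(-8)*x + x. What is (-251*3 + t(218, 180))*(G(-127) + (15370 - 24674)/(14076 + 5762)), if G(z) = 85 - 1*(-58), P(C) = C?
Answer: -2845908945/9919 ≈ -2.8692e+5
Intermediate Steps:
G(z) = 143 (G(z) = 85 + 58 = 143)
t(b, x) = -7*x (t(b, x) = -8*x + x = -7*x)
(-251*3 + t(218, 180))*(G(-127) + (15370 - 24674)/(14076 + 5762)) = (-251*3 - 7*180)*(143 + (15370 - 24674)/(14076 + 5762)) = (-753 - 1260)*(143 - 9304/19838) = -2013*(143 - 9304*1/19838) = -2013*(143 - 4652/9919) = -2013*1413765/9919 = -2845908945/9919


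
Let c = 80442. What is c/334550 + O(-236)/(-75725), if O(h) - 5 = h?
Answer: 24675006/101335195 ≈ 0.24350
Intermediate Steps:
O(h) = 5 + h
c/334550 + O(-236)/(-75725) = 80442/334550 + (5 - 236)/(-75725) = 80442*(1/334550) - 231*(-1/75725) = 40221/167275 + 231/75725 = 24675006/101335195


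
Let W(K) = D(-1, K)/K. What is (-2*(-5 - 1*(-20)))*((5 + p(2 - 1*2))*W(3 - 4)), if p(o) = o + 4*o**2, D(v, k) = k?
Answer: -150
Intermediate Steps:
W(K) = 1 (W(K) = K/K = 1)
(-2*(-5 - 1*(-20)))*((5 + p(2 - 1*2))*W(3 - 4)) = (-2*(-5 - 1*(-20)))*((5 + (2 - 1*2)*(1 + 4*(2 - 1*2)))*1) = (-2*(-5 + 20))*((5 + (2 - 2)*(1 + 4*(2 - 2)))*1) = (-2*15)*((5 + 0*(1 + 4*0))*1) = -30*(5 + 0*(1 + 0)) = -30*(5 + 0*1) = -30*(5 + 0) = -150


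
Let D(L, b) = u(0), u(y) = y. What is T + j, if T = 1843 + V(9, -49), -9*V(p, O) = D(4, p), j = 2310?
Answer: 4153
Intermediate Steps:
D(L, b) = 0
V(p, O) = 0 (V(p, O) = -1/9*0 = 0)
T = 1843 (T = 1843 + 0 = 1843)
T + j = 1843 + 2310 = 4153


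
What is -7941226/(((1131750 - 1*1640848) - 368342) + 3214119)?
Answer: -7941226/2336679 ≈ -3.3985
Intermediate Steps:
-7941226/(((1131750 - 1*1640848) - 368342) + 3214119) = -7941226/(((1131750 - 1640848) - 368342) + 3214119) = -7941226/((-509098 - 368342) + 3214119) = -7941226/(-877440 + 3214119) = -7941226/2336679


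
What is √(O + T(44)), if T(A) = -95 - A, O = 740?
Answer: √601 ≈ 24.515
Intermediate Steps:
√(O + T(44)) = √(740 + (-95 - 1*44)) = √(740 + (-95 - 44)) = √(740 - 139) = √601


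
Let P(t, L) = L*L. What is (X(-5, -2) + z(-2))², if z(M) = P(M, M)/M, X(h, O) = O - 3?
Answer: 49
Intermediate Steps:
P(t, L) = L²
X(h, O) = -3 + O
z(M) = M (z(M) = M²/M = M)
(X(-5, -2) + z(-2))² = ((-3 - 2) - 2)² = (-5 - 2)² = (-7)² = 49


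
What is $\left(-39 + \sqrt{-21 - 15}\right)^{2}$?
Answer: $1485 - 468 i \approx 1485.0 - 468.0 i$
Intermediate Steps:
$\left(-39 + \sqrt{-21 - 15}\right)^{2} = \left(-39 + \sqrt{-36}\right)^{2} = \left(-39 + 6 i\right)^{2}$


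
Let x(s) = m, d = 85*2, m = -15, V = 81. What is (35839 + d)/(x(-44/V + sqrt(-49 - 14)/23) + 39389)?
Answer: 36009/39374 ≈ 0.91454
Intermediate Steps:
d = 170
x(s) = -15
(35839 + d)/(x(-44/V + sqrt(-49 - 14)/23) + 39389) = (35839 + 170)/(-15 + 39389) = 36009/39374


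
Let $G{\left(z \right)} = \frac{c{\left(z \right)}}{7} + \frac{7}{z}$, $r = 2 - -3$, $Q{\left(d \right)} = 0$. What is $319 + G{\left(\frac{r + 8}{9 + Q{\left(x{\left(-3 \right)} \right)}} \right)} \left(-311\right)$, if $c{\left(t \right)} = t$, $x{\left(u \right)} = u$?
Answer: $- \frac{1025657}{819} \approx -1252.3$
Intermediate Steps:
$r = 5$ ($r = 2 + 3 = 5$)
$G{\left(z \right)} = \frac{7}{z} + \frac{z}{7}$ ($G{\left(z \right)} = \frac{z}{7} + \frac{7}{z} = \frac{7}{z} + \frac{z}{7}$)
$319 + G{\left(\frac{r + 8}{9 + Q{\left(x{\left(-3 \right)} \right)}} \right)} \left(-311\right) = 319 + \left(\frac{7}{\left(5 + 8\right) \frac{1}{9 + 0}} + \frac{\left(5 + 8\right) \frac{1}{9 + 0}}{7}\right) \left(-311\right) = 319 + \left(\frac{7}{13 \cdot \frac{1}{9}} + \frac{13 \cdot \frac{1}{9}}{7}\right) \left(-311\right) = 319 + \left(\frac{7}{\frac{13}{9}} + \frac{1}{7} \cdot \frac{13}{9}\right) \left(-311\right) = 319 + \left(7 \cdot \frac{9}{13} + \frac{13}{63}\right) \left(-311\right) = 319 + \left(\frac{63}{13} + \frac{13}{63}\right) \left(-311\right) = 319 + \frac{4138}{819} \left(-311\right) = 319 - \frac{1286918}{819} = - \frac{1025657}{819}$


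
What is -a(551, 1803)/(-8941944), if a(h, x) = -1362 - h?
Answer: -1913/8941944 ≈ -0.00021394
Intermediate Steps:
-a(551, 1803)/(-8941944) = -(-1362 - 1*551)/(-8941944) = -(-1362 - 551)*(-1)/8941944 = -(-1913)*(-1)/8941944 = -1*1913/8941944 = -1913/8941944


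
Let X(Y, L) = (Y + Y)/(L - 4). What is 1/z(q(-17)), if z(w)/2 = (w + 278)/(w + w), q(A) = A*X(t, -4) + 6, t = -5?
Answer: -61/1051 ≈ -0.058040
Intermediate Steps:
X(Y, L) = 2*Y/(-4 + L) (X(Y, L) = (2*Y)/(-4 + L) = 2*Y/(-4 + L))
q(A) = 6 + 5*A/4 (q(A) = A*(2*(-5)/(-4 - 4)) + 6 = A*(2*(-5)/(-8)) + 6 = A*(2*(-5)*(-1/8)) + 6 = A*(5/4) + 6 = 5*A/4 + 6 = 6 + 5*A/4)
z(w) = (278 + w)/w (z(w) = 2*((w + 278)/(w + w)) = 2*((278 + w)/((2*w))) = 2*((278 + w)*(1/(2*w))) = 2*((278 + w)/(2*w)) = (278 + w)/w)
1/z(q(-17)) = 1/((278 + (6 + (5/4)*(-17)))/(6 + (5/4)*(-17))) = 1/((278 + (6 - 85/4))/(6 - 85/4)) = 1/((278 - 61/4)/(-61/4)) = 1/(-4/61*1051/4) = 1/(-1051/61) = -61/1051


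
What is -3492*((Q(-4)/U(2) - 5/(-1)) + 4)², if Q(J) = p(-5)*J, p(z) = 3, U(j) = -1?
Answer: -1539972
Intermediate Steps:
Q(J) = 3*J
-3492*((Q(-4)/U(2) - 5/(-1)) + 4)² = -3492*(((3*(-4))/(-1) - 5/(-1)) + 4)² = -3492*((-12*(-1) - 5*(-1)) + 4)² = -3492*((12 + 5) + 4)² = -3492*(17 + 4)² = -3492*21² = -3492*441 = -1539972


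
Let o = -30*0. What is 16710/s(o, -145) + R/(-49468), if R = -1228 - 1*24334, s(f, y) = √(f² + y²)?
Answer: 83031677/717286 ≈ 115.76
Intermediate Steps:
o = 0
R = -25562 (R = -1228 - 24334 = -25562)
16710/s(o, -145) + R/(-49468) = 16710/(√(0² + (-145)²)) - 25562/(-49468) = 16710/(√(0 + 21025)) - 25562*(-1/49468) = 16710/(√21025) + 12781/24734 = 16710/145 + 12781/24734 = 16710*(1/145) + 12781/24734 = 3342/29 + 12781/24734 = 83031677/717286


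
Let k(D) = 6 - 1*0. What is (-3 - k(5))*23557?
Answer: -212013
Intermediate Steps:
k(D) = 6 (k(D) = 6 + 0 = 6)
(-3 - k(5))*23557 = (-3 - 1*6)*23557 = (-3 - 6)*23557 = -9*23557 = -212013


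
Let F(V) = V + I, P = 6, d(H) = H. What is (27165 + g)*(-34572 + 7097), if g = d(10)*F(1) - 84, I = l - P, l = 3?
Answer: -743500975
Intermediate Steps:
I = -3 (I = 3 - 1*6 = 3 - 6 = -3)
F(V) = -3 + V (F(V) = V - 3 = -3 + V)
g = -104 (g = 10*(-3 + 1) - 84 = 10*(-2) - 84 = -20 - 84 = -104)
(27165 + g)*(-34572 + 7097) = (27165 - 104)*(-34572 + 7097) = 27061*(-27475) = -743500975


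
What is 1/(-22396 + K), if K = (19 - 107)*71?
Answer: -1/28644 ≈ -3.4911e-5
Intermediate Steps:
K = -6248 (K = -88*71 = -6248)
1/(-22396 + K) = 1/(-22396 - 6248) = 1/(-28644) = -1/28644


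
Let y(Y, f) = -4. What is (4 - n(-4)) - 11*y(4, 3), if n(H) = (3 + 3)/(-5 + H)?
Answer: 146/3 ≈ 48.667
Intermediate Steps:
n(H) = 6/(-5 + H)
(4 - n(-4)) - 11*y(4, 3) = (4 - 6/(-5 - 4)) - 11*(-4) = (4 - 6/(-9)) + 44 = (4 - 6*(-1)/9) + 44 = (4 - 1*(-⅔)) + 44 = (4 + ⅔) + 44 = 14/3 + 44 = 146/3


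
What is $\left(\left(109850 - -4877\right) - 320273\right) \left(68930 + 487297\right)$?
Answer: $-114330234942$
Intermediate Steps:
$\left(\left(109850 - -4877\right) - 320273\right) \left(68930 + 487297\right) = \left(\left(109850 + 4877\right) - 320273\right) 556227 = \left(114727 - 320273\right) 556227 = \left(-205546\right) 556227 = -114330234942$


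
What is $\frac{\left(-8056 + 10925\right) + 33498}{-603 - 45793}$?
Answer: $- \frac{36367}{46396} \approx -0.78384$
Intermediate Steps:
$\frac{\left(-8056 + 10925\right) + 33498}{-603 - 45793} = \frac{2869 + 33498}{-46396} = 36367 \left(- \frac{1}{46396}\right) = - \frac{36367}{46396}$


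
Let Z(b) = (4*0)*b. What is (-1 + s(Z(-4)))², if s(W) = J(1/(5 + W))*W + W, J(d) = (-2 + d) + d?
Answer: 1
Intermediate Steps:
Z(b) = 0 (Z(b) = 0*b = 0)
J(d) = -2 + 2*d
s(W) = W + W*(-2 + 2/(5 + W)) (s(W) = (-2 + 2/(5 + W))*W + W = W*(-2 + 2/(5 + W)) + W = W + W*(-2 + 2/(5 + W)))
(-1 + s(Z(-4)))² = (-1 - 1*0*(3 + 0)/(5 + 0))² = (-1 - 1*0*3/5)² = (-1 - 1*0*⅕*3)² = (-1 + 0)² = (-1)² = 1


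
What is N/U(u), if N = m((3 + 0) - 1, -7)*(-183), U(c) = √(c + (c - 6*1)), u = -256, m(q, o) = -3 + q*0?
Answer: -549*I*√518/518 ≈ -24.122*I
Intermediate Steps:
m(q, o) = -3 (m(q, o) = -3 + 0 = -3)
U(c) = √(-6 + 2*c) (U(c) = √(c + (c - 6)) = √(c + (-6 + c)) = √(-6 + 2*c))
N = 549 (N = -3*(-183) = 549)
N/U(u) = 549/(√(-6 + 2*(-256))) = 549/(√(-6 - 512)) = 549/(√(-518)) = 549/((I*√518)) = 549*(-I*√518/518) = -549*I*√518/518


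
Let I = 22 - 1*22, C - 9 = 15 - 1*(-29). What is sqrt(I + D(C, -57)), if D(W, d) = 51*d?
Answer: 3*I*sqrt(323) ≈ 53.917*I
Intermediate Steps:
C = 53 (C = 9 + (15 - 1*(-29)) = 9 + (15 + 29) = 9 + 44 = 53)
I = 0 (I = 22 - 22 = 0)
sqrt(I + D(C, -57)) = sqrt(0 + 51*(-57)) = sqrt(0 - 2907) = sqrt(-2907) = 3*I*sqrt(323)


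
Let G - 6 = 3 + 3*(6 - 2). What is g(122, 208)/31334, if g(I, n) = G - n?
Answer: -187/31334 ≈ -0.0059680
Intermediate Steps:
G = 21 (G = 6 + (3 + 3*(6 - 2)) = 6 + (3 + 3*4) = 6 + (3 + 12) = 6 + 15 = 21)
g(I, n) = 21 - n
g(122, 208)/31334 = (21 - 1*208)/31334 = (21 - 208)*(1/31334) = -187*1/31334 = -187/31334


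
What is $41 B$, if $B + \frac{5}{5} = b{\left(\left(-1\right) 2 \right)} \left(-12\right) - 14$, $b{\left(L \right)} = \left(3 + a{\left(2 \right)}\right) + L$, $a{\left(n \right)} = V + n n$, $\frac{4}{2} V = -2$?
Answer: $-2583$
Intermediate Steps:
$V = -1$ ($V = \frac{1}{2} \left(-2\right) = -1$)
$a{\left(n \right)} = -1 + n^{2}$ ($a{\left(n \right)} = -1 + n n = -1 + n^{2}$)
$b{\left(L \right)} = 6 + L$ ($b{\left(L \right)} = \left(3 - \left(1 - 2^{2}\right)\right) + L = \left(3 + \left(-1 + 4\right)\right) + L = \left(3 + 3\right) + L = 6 + L$)
$B = -63$ ($B = -1 + \left(\left(6 - 2\right) \left(-12\right) - 14\right) = -1 + \left(4 \left(-12\right) - 14\right) = -1 - 62 = -63$)
$41 B = 41 \left(-63\right) = -2583$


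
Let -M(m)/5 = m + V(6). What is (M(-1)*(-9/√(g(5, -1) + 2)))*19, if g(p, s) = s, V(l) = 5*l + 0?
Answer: 24795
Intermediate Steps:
V(l) = 5*l
M(m) = -150 - 5*m (M(m) = -5*(m + 5*6) = -5*(m + 30) = -5*(30 + m) = -150 - 5*m)
(M(-1)*(-9/√(g(5, -1) + 2)))*19 = ((-150 - 5*(-1))*(-9/√(-1 + 2)))*19 = ((-150 + 5)*(-9/(√1)))*19 = -(-1305)/1*19 = -(-1305)*19 = -145*(-9)*19 = 1305*19 = 24795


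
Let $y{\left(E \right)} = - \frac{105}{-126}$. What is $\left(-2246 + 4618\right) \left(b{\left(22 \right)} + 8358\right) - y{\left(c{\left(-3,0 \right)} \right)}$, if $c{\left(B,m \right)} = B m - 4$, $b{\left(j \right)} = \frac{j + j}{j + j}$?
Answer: $\frac{118965283}{6} \approx 1.9828 \cdot 10^{7}$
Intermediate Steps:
$b{\left(j \right)} = 1$ ($b{\left(j \right)} = \frac{2 j}{2 j} = 2 j \frac{1}{2 j} = 1$)
$c{\left(B,m \right)} = -4 + B m$
$y{\left(E \right)} = \frac{5}{6}$ ($y{\left(E \right)} = \left(-105\right) \left(- \frac{1}{126}\right) = \frac{5}{6}$)
$\left(-2246 + 4618\right) \left(b{\left(22 \right)} + 8358\right) - y{\left(c{\left(-3,0 \right)} \right)} = \left(-2246 + 4618\right) \left(1 + 8358\right) - \frac{5}{6} = 2372 \cdot 8359 - \frac{5}{6} = 19827548 - \frac{5}{6} = \frac{118965283}{6}$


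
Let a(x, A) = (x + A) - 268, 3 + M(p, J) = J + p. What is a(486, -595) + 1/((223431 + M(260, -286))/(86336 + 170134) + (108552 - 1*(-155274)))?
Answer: -12754603103512/33831838811 ≈ -377.00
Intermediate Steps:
M(p, J) = -3 + J + p (M(p, J) = -3 + (J + p) = -3 + J + p)
a(x, A) = -268 + A + x (a(x, A) = (A + x) - 268 = -268 + A + x)
a(486, -595) + 1/((223431 + M(260, -286))/(86336 + 170134) + (108552 - 1*(-155274))) = (-268 - 595 + 486) + 1/((223431 + (-3 - 286 + 260))/(86336 + 170134) + (108552 - 1*(-155274))) = -377 + 1/((223431 - 29)/256470 + (108552 + 155274)) = -377 + 1/(223402*(1/256470) + 263826) = -377 + 1/(111701/128235 + 263826) = -377 + 1/(33831838811/128235) = -377 + 128235/33831838811 = -12754603103512/33831838811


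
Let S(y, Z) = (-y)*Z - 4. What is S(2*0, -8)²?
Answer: 16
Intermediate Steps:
S(y, Z) = -4 - Z*y (S(y, Z) = -Z*y - 4 = -4 - Z*y)
S(2*0, -8)² = (-4 - 1*(-8)*2*0)² = (-4 - 1*(-8)*0)² = (-4 + 0)² = (-4)² = 16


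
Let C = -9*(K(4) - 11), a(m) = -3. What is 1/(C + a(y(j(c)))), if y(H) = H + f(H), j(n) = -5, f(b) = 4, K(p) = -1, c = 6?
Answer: 1/105 ≈ 0.0095238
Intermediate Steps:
y(H) = 4 + H (y(H) = H + 4 = 4 + H)
C = 108 (C = -9*(-1 - 11) = -9*(-12) = 108)
1/(C + a(y(j(c)))) = 1/(108 - 3) = 1/105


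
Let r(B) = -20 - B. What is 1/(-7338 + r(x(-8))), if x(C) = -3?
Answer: -1/7355 ≈ -0.00013596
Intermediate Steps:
1/(-7338 + r(x(-8))) = 1/(-7338 + (-20 - 1*(-3))) = 1/(-7338 + (-20 + 3)) = 1/(-7338 - 17) = 1/(-7355) = -1/7355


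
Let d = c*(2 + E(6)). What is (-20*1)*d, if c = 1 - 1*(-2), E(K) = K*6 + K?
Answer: -2640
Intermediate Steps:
E(K) = 7*K (E(K) = 6*K + K = 7*K)
c = 3 (c = 1 + 2 = 3)
d = 132 (d = 3*(2 + 7*6) = 3*(2 + 42) = 3*44 = 132)
(-20*1)*d = -20*1*132 = -20*132 = -2640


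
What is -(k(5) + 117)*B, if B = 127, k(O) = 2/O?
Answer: -74549/5 ≈ -14910.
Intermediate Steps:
-(k(5) + 117)*B = -(2/5 + 117)*127 = -(2*(⅕) + 117)*127 = -(⅖ + 117)*127 = -587*127/5 = -1*74549/5 = -74549/5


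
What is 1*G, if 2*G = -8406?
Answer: -4203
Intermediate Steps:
G = -4203 (G = (½)*(-8406) = -4203)
1*G = 1*(-4203) = -4203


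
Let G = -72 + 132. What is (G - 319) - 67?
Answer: -326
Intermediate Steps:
G = 60
(G - 319) - 67 = (60 - 319) - 67 = -259 - 67 = -326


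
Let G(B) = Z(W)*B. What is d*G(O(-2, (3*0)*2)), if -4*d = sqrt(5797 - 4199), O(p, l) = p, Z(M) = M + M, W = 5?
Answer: 5*sqrt(1598) ≈ 199.88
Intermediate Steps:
Z(M) = 2*M
d = -sqrt(1598)/4 (d = -sqrt(5797 - 4199)/4 = -sqrt(1598)/4 ≈ -9.9937)
G(B) = 10*B (G(B) = (2*5)*B = 10*B)
d*G(O(-2, (3*0)*2)) = (-sqrt(1598)/4)*(10*(-2)) = -sqrt(1598)/4*(-20) = 5*sqrt(1598)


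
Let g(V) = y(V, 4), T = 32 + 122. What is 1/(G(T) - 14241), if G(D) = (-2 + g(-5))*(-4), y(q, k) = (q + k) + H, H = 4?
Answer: -1/14245 ≈ -7.0200e-5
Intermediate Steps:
y(q, k) = 4 + k + q (y(q, k) = (q + k) + 4 = (k + q) + 4 = 4 + k + q)
T = 154
g(V) = 8 + V (g(V) = 4 + 4 + V = 8 + V)
G(D) = -4 (G(D) = (-2 + (8 - 5))*(-4) = (-2 + 3)*(-4) = 1*(-4) = -4)
1/(G(T) - 14241) = 1/(-4 - 14241) = 1/(-14245) = -1/14245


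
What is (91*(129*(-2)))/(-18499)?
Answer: 1806/1423 ≈ 1.2691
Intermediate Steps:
(91*(129*(-2)))/(-18499) = (91*(-258))*(-1/18499) = -23478*(-1/18499) = 1806/1423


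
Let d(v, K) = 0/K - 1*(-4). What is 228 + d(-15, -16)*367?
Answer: 1696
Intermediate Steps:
d(v, K) = 4 (d(v, K) = 0 + 4 = 4)
228 + d(-15, -16)*367 = 228 + 4*367 = 228 + 1468 = 1696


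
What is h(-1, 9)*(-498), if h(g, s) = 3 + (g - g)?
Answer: -1494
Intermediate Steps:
h(g, s) = 3 (h(g, s) = 3 + 0 = 3)
h(-1, 9)*(-498) = 3*(-498) = -1494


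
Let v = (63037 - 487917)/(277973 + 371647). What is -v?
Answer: 21244/32481 ≈ 0.65404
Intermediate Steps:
v = -21244/32481 (v = -424880/649620 = -424880*1/649620 = -21244/32481 ≈ -0.65404)
-v = -1*(-21244/32481) = 21244/32481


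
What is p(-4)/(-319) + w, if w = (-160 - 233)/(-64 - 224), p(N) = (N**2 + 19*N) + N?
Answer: 47933/30624 ≈ 1.5652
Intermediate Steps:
p(N) = N**2 + 20*N
w = 131/96 (w = -393/(-288) = -393*(-1/288) = 131/96 ≈ 1.3646)
p(-4)/(-319) + w = -4*(20 - 4)/(-319) + 131/96 = -4*16*(-1/319) + 131/96 = -64*(-1/319) + 131/96 = 64/319 + 131/96 = 47933/30624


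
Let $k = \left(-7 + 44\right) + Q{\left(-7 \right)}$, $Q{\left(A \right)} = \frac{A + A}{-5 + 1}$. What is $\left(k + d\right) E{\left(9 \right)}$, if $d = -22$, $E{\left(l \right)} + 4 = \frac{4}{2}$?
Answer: $-37$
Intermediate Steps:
$E{\left(l \right)} = -2$ ($E{\left(l \right)} = -4 + \frac{4}{2} = -4 + 4 \cdot \frac{1}{2} = -4 + 2 = -2$)
$Q{\left(A \right)} = - \frac{A}{2}$ ($Q{\left(A \right)} = \frac{2 A}{-4} = 2 A \left(- \frac{1}{4}\right) = - \frac{A}{2}$)
$k = \frac{81}{2}$ ($k = \left(-7 + 44\right) - - \frac{7}{2} = 37 + \frac{7}{2} = \frac{81}{2} \approx 40.5$)
$\left(k + d\right) E{\left(9 \right)} = \left(\frac{81}{2} - 22\right) \left(-2\right) = \frac{37}{2} \left(-2\right) = -37$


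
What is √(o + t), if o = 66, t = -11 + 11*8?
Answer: √143 ≈ 11.958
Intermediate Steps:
t = 77 (t = -11 + 88 = 77)
√(o + t) = √(66 + 77) = √143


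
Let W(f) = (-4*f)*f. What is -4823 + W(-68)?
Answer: -23319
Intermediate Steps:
W(f) = -4*f²
-4823 + W(-68) = -4823 - 4*(-68)² = -4823 - 4*4624 = -4823 - 18496 = -23319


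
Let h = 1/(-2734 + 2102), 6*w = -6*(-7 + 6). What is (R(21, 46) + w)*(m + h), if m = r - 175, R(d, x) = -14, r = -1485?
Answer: 13638573/632 ≈ 21580.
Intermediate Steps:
w = 1 (w = (-6*(-7 + 6))/6 = (-6*(-1))/6 = (1/6)*6 = 1)
h = -1/632 (h = 1/(-632) = -1/632 ≈ -0.0015823)
m = -1660 (m = -1485 - 175 = -1660)
(R(21, 46) + w)*(m + h) = (-14 + 1)*(-1660 - 1/632) = -13*(-1049121/632) = 13638573/632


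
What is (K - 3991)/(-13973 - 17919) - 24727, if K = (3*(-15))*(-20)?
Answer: -788590393/31892 ≈ -24727.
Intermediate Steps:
K = 900 (K = -45*(-20) = 900)
(K - 3991)/(-13973 - 17919) - 24727 = (900 - 3991)/(-13973 - 17919) - 24727 = -3091/(-31892) - 24727 = -3091*(-1/31892) - 24727 = 3091/31892 - 24727 = -788590393/31892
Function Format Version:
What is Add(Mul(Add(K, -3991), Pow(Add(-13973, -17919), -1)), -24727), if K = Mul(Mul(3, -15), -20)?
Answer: Rational(-788590393, 31892) ≈ -24727.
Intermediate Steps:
K = 900 (K = Mul(-45, -20) = 900)
Add(Mul(Add(K, -3991), Pow(Add(-13973, -17919), -1)), -24727) = Add(Mul(Add(900, -3991), Pow(Add(-13973, -17919), -1)), -24727) = Add(Mul(-3091, Pow(-31892, -1)), -24727) = Add(Mul(-3091, Rational(-1, 31892)), -24727) = Add(Rational(3091, 31892), -24727) = Rational(-788590393, 31892)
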